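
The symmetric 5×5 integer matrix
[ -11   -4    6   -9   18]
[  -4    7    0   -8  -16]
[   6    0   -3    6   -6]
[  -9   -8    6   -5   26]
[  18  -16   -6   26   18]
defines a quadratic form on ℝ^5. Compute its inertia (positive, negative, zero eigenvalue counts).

Answer: (2, 3, 0)

Derivation:
step 0: pivot -11 → sign −
step 1: pivot 93/11 → sign +
step 2: pivot -9/31 → sign −
step 3: pivot -2/9 → sign −
step 4: pivot 2 → sign +
signature = (2, 3, 0)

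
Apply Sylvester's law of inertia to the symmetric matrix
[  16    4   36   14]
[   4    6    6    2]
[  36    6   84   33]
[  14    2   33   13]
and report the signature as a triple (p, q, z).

Answer: (3, 0, 1)

Derivation:
step 0: pivot 16 → sign +
step 1: pivot 5 → sign +
step 2: pivot 6/5 → sign +
step 3: row/col 3 already zero → sign 0
signature = (3, 0, 1)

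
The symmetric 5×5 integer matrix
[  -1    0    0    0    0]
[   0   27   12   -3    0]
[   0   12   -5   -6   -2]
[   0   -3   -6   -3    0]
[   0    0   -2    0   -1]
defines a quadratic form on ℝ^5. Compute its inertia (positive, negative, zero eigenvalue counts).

step 0: pivot -1 → sign −
step 1: pivot 27 → sign +
step 2: pivot -31/3 → sign −
step 3: pivot -38/31 → sign −
step 4: pivot 1/19 → sign +
signature = (2, 3, 0)

Answer: (2, 3, 0)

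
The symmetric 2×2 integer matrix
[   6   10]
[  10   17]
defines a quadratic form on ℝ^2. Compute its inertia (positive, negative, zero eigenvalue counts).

Answer: (2, 0, 0)

Derivation:
step 0: pivot 6 → sign +
step 1: pivot 1/3 → sign +
signature = (2, 0, 0)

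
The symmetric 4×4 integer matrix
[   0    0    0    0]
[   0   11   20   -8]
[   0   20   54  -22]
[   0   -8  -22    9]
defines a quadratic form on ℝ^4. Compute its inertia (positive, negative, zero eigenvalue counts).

Answer: (3, 0, 1)

Derivation:
step 0: pivot 11 → sign +
step 1: pivot 194/11 → sign +
step 2: pivot 3/97 → sign +
step 3: row/col 3 already zero → sign 0
signature = (3, 0, 1)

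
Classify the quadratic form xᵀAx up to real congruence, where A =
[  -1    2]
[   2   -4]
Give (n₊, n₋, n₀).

Answer: (0, 1, 1)

Derivation:
step 0: pivot -1 → sign −
step 1: row/col 1 already zero → sign 0
signature = (0, 1, 1)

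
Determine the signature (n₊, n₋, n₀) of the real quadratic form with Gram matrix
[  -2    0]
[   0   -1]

Answer: (0, 2, 0)

Derivation:
step 0: pivot -2 → sign −
step 1: pivot -1 → sign −
signature = (0, 2, 0)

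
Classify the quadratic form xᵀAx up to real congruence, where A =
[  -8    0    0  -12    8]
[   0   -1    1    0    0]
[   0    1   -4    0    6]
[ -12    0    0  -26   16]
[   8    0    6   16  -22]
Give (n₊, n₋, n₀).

step 0: pivot -8 → sign −
step 1: pivot -1 → sign −
step 2: pivot -3 → sign −
step 3: pivot -8 → sign −
step 4: row/col 4 already zero → sign 0
signature = (0, 4, 1)

Answer: (0, 4, 1)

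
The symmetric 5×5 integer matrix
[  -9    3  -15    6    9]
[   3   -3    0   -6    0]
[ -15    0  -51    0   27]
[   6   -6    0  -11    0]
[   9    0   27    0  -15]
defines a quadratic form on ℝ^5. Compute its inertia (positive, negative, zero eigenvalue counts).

Answer: (1, 3, 1)

Derivation:
step 0: pivot -9 → sign −
step 1: pivot -2 → sign −
step 2: pivot -27/2 → sign −
step 3: pivot 1 → sign +
step 4: row/col 4 already zero → sign 0
signature = (1, 3, 1)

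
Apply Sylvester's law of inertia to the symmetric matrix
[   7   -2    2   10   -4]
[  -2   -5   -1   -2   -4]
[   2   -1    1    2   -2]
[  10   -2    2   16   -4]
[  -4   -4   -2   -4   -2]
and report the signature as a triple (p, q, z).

Answer: (2, 1, 2)

Derivation:
step 0: pivot 7 → sign +
step 1: pivot -39/7 → sign −
step 2: pivot 6/13 → sign +
step 3: row/col 3 already zero → sign 0
step 4: row/col 4 already zero → sign 0
signature = (2, 1, 2)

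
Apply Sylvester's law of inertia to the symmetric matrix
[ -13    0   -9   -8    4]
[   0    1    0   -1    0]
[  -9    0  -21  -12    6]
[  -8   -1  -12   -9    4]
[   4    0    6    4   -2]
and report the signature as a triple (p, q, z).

step 0: pivot -13 → sign −
step 1: pivot 1 → sign +
step 2: pivot -192/13 → sign −
step 3: pivot -9/4 → sign −
step 4: pivot -1/18 → sign −
signature = (1, 4, 0)

Answer: (1, 4, 0)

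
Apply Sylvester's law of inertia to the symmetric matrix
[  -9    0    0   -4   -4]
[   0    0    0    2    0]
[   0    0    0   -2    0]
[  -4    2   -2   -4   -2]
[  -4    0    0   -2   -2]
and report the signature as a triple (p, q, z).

Answer: (1, 3, 1)

Derivation:
step 0: pivot -9 → sign −
step 1: pivot -20/9 → sign −
step 2: pivot 9/5 → sign +
step 3: pivot -2/9 → sign −
step 4: row/col 4 already zero → sign 0
signature = (1, 3, 1)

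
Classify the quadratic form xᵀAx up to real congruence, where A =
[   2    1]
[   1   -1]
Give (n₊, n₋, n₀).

Answer: (1, 1, 0)

Derivation:
step 0: pivot 2 → sign +
step 1: pivot -3/2 → sign −
signature = (1, 1, 0)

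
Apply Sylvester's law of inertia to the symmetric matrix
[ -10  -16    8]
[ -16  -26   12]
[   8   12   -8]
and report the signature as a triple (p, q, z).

step 0: pivot -10 → sign −
step 1: pivot -2/5 → sign −
step 2: row/col 2 already zero → sign 0
signature = (0, 2, 1)

Answer: (0, 2, 1)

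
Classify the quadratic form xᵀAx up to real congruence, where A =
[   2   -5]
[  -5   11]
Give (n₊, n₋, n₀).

step 0: pivot 2 → sign +
step 1: pivot -3/2 → sign −
signature = (1, 1, 0)

Answer: (1, 1, 0)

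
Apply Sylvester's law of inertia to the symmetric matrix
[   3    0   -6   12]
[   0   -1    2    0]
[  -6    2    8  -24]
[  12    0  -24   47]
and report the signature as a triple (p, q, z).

Answer: (1, 2, 1)

Derivation:
step 0: pivot 3 → sign +
step 1: pivot -1 → sign −
step 2: pivot -1 → sign −
step 3: row/col 3 already zero → sign 0
signature = (1, 2, 1)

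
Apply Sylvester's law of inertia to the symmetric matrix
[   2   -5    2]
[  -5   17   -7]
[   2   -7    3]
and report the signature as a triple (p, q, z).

step 0: pivot 2 → sign +
step 1: pivot 9/2 → sign +
step 2: pivot 1/9 → sign +
signature = (3, 0, 0)

Answer: (3, 0, 0)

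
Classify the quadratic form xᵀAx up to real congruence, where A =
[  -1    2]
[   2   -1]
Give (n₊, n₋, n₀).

step 0: pivot -1 → sign −
step 1: pivot 3 → sign +
signature = (1, 1, 0)

Answer: (1, 1, 0)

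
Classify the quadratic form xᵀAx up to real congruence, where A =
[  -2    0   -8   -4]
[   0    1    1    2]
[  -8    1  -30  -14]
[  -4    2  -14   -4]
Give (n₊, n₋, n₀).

Answer: (2, 1, 1)

Derivation:
step 0: pivot -2 → sign −
step 1: pivot 1 → sign +
step 2: pivot 1 → sign +
step 3: row/col 3 already zero → sign 0
signature = (2, 1, 1)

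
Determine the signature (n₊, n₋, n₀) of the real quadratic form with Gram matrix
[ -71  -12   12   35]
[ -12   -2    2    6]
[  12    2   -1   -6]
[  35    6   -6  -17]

step 0: pivot -71 → sign −
step 1: pivot 2/71 → sign +
step 2: pivot 1 → sign +
step 3: row/col 3 already zero → sign 0
signature = (2, 1, 1)

Answer: (2, 1, 1)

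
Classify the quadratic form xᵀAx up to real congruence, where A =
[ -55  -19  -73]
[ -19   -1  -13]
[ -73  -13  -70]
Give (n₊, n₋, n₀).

Answer: (2, 1, 0)

Derivation:
step 0: pivot -55 → sign −
step 1: pivot 306/55 → sign +
step 2: pivot 1/17 → sign +
signature = (2, 1, 0)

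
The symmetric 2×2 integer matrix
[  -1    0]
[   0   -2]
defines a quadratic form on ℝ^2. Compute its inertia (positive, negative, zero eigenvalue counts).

Answer: (0, 2, 0)

Derivation:
step 0: pivot -1 → sign −
step 1: pivot -2 → sign −
signature = (0, 2, 0)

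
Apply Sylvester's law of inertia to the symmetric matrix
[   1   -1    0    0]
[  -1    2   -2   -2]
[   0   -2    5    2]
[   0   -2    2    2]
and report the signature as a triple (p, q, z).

step 0: pivot 1 → sign +
step 1: pivot 1 → sign +
step 2: pivot 1 → sign +
step 3: pivot -6 → sign −
signature = (3, 1, 0)

Answer: (3, 1, 0)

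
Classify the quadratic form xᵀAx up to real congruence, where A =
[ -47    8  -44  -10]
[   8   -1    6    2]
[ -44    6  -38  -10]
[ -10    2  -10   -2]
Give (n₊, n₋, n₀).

Answer: (1, 2, 1)

Derivation:
step 0: pivot -47 → sign −
step 1: pivot 17/47 → sign +
step 2: pivot -50/17 → sign −
step 3: row/col 3 already zero → sign 0
signature = (1, 2, 1)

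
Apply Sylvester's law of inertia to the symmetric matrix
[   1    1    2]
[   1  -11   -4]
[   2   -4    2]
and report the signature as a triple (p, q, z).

step 0: pivot 1 → sign +
step 1: pivot -12 → sign −
step 2: pivot 1 → sign +
signature = (2, 1, 0)

Answer: (2, 1, 0)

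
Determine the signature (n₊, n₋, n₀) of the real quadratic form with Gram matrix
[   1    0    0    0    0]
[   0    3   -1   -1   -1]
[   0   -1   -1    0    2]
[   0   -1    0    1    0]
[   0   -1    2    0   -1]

step 0: pivot 1 → sign +
step 1: pivot 3 → sign +
step 2: pivot -4/3 → sign −
step 3: pivot 3/4 → sign +
step 4: row/col 4 already zero → sign 0
signature = (3, 1, 1)

Answer: (3, 1, 1)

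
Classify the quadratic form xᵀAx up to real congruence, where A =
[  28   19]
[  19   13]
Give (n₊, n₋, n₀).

step 0: pivot 28 → sign +
step 1: pivot 3/28 → sign +
signature = (2, 0, 0)

Answer: (2, 0, 0)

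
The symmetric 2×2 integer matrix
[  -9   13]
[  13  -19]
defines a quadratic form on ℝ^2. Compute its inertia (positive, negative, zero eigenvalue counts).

step 0: pivot -9 → sign −
step 1: pivot -2/9 → sign −
signature = (0, 2, 0)

Answer: (0, 2, 0)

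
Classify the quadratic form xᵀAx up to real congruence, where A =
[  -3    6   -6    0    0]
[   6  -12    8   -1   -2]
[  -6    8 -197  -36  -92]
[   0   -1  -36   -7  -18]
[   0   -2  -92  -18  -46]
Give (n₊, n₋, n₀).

step 0: pivot -3 → sign −
step 1: pivot -185 → sign −
step 2: pivot 16/185 → sign +
step 3: pivot -9/16 → sign −
step 4: pivot -2/9 → sign −
signature = (1, 4, 0)

Answer: (1, 4, 0)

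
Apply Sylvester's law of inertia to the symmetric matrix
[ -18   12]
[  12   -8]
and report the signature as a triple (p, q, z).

step 0: pivot -18 → sign −
step 1: row/col 1 already zero → sign 0
signature = (0, 1, 1)

Answer: (0, 1, 1)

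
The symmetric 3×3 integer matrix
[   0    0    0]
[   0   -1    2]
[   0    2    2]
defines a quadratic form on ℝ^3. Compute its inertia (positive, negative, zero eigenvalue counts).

step 0: pivot -1 → sign −
step 1: pivot 6 → sign +
step 2: row/col 2 already zero → sign 0
signature = (1, 1, 1)

Answer: (1, 1, 1)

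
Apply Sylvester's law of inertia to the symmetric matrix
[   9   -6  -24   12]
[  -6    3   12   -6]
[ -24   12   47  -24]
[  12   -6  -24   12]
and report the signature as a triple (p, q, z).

Answer: (1, 2, 1)

Derivation:
step 0: pivot 9 → sign +
step 1: pivot -1 → sign −
step 2: pivot -1 → sign −
step 3: row/col 3 already zero → sign 0
signature = (1, 2, 1)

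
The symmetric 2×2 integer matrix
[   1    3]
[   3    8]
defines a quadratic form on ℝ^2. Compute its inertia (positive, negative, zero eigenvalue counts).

Answer: (1, 1, 0)

Derivation:
step 0: pivot 1 → sign +
step 1: pivot -1 → sign −
signature = (1, 1, 0)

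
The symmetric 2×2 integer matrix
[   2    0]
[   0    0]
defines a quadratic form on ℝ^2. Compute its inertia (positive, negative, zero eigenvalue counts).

Answer: (1, 0, 1)

Derivation:
step 0: pivot 2 → sign +
step 1: row/col 1 already zero → sign 0
signature = (1, 0, 1)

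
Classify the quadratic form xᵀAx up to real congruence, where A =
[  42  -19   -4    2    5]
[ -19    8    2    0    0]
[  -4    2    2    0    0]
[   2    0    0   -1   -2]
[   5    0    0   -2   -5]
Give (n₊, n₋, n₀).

step 0: pivot 42 → sign +
step 1: pivot -25/42 → sign −
step 2: pivot 42/25 → sign +
step 3: pivot 1/7 → sign +
step 4: pivot -3 → sign −
signature = (3, 2, 0)

Answer: (3, 2, 0)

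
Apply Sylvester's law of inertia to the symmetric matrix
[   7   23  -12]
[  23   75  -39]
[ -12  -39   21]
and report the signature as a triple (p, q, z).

step 0: pivot 7 → sign +
step 1: pivot -4/7 → sign −
step 2: pivot 3/4 → sign +
signature = (2, 1, 0)

Answer: (2, 1, 0)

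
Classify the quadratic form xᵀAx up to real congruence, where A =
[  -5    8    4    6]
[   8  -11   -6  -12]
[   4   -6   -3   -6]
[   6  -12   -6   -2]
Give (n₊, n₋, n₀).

Answer: (2, 2, 0)

Derivation:
step 0: pivot -5 → sign −
step 1: pivot 9/5 → sign +
step 2: pivot 1/9 → sign +
step 3: pivot -2 → sign −
signature = (2, 2, 0)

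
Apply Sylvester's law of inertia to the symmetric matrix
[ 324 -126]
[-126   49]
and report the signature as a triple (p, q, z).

Answer: (1, 0, 1)

Derivation:
step 0: pivot 324 → sign +
step 1: row/col 1 already zero → sign 0
signature = (1, 0, 1)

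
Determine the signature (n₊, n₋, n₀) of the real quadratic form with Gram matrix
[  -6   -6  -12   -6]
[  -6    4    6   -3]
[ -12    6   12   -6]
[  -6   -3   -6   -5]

Answer: (2, 1, 1)

Derivation:
step 0: pivot -6 → sign −
step 1: pivot 10 → sign +
step 2: pivot 18/5 → sign +
step 3: row/col 3 already zero → sign 0
signature = (2, 1, 1)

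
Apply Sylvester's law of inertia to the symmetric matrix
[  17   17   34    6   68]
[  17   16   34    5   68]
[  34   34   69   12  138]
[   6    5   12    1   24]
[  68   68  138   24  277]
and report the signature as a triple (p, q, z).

Answer: (3, 2, 0)

Derivation:
step 0: pivot 17 → sign +
step 1: pivot -1 → sign −
step 2: pivot 1 → sign +
step 3: pivot -2/17 → sign −
step 4: pivot 1 → sign +
signature = (3, 2, 0)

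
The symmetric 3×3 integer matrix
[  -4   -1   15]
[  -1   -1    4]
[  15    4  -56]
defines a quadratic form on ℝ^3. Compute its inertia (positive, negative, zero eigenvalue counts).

step 0: pivot -4 → sign −
step 1: pivot -3/4 → sign −
step 2: pivot 1/3 → sign +
signature = (1, 2, 0)

Answer: (1, 2, 0)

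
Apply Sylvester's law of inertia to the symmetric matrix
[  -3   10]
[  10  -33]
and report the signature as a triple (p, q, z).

step 0: pivot -3 → sign −
step 1: pivot 1/3 → sign +
signature = (1, 1, 0)

Answer: (1, 1, 0)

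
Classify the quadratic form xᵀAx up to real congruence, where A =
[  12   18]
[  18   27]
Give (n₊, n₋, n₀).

step 0: pivot 12 → sign +
step 1: row/col 1 already zero → sign 0
signature = (1, 0, 1)

Answer: (1, 0, 1)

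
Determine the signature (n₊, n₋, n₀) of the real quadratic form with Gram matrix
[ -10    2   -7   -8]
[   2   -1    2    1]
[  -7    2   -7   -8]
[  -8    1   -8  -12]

step 0: pivot -10 → sign −
step 1: pivot -3/5 → sign −
step 2: pivot -3/2 → sign −
step 3: pivot 1 → sign +
signature = (1, 3, 0)

Answer: (1, 3, 0)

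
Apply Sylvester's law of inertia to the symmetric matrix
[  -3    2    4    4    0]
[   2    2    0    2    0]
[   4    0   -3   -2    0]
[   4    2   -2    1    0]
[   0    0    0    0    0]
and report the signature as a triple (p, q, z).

step 0: pivot -3 → sign −
step 1: pivot 10/3 → sign +
step 2: pivot 1/5 → sign +
step 3: pivot -1 → sign −
step 4: row/col 4 already zero → sign 0
signature = (2, 2, 1)

Answer: (2, 2, 1)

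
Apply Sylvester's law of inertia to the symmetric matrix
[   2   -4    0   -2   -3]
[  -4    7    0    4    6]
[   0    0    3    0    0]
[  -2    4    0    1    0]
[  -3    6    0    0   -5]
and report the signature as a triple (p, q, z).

step 0: pivot 2 → sign +
step 1: pivot -1 → sign −
step 2: pivot 3 → sign +
step 3: pivot -1 → sign −
step 4: pivot -1/2 → sign −
signature = (2, 3, 0)

Answer: (2, 3, 0)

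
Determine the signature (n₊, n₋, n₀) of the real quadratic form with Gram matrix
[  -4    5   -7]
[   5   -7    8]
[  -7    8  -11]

step 0: pivot -4 → sign −
step 1: pivot -3/4 → sign −
step 2: pivot 2 → sign +
signature = (1, 2, 0)

Answer: (1, 2, 0)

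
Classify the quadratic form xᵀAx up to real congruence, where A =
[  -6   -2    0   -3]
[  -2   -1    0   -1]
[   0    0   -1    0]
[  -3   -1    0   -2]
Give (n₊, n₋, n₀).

step 0: pivot -6 → sign −
step 1: pivot -1/3 → sign −
step 2: pivot -1 → sign −
step 3: pivot -1/2 → sign −
signature = (0, 4, 0)

Answer: (0, 4, 0)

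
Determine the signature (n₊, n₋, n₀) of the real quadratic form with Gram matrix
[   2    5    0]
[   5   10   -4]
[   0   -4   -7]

Answer: (1, 2, 0)

Derivation:
step 0: pivot 2 → sign +
step 1: pivot -5/2 → sign −
step 2: pivot -3/5 → sign −
signature = (1, 2, 0)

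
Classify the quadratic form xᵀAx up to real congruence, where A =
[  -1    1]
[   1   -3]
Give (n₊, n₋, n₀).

step 0: pivot -1 → sign −
step 1: pivot -2 → sign −
signature = (0, 2, 0)

Answer: (0, 2, 0)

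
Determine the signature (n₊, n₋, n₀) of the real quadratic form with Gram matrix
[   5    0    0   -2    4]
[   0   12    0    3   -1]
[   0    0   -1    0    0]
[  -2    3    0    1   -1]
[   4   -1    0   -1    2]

Answer: (3, 2, 0)

Derivation:
step 0: pivot 5 → sign +
step 1: pivot 12 → sign +
step 2: pivot -1 → sign −
step 3: pivot -11/20 → sign −
step 4: pivot 1/33 → sign +
signature = (3, 2, 0)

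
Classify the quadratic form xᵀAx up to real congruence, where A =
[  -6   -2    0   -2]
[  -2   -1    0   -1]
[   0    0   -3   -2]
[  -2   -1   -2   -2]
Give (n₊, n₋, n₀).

Answer: (1, 3, 0)

Derivation:
step 0: pivot -6 → sign −
step 1: pivot -1/3 → sign −
step 2: pivot -3 → sign −
step 3: pivot 1/3 → sign +
signature = (1, 3, 0)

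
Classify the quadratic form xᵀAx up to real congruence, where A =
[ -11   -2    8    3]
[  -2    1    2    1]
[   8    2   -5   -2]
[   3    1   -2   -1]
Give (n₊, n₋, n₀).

Answer: (2, 2, 0)

Derivation:
step 0: pivot -11 → sign −
step 1: pivot 15/11 → sign +
step 2: pivot 3/5 → sign +
step 3: pivot -1/3 → sign −
signature = (2, 2, 0)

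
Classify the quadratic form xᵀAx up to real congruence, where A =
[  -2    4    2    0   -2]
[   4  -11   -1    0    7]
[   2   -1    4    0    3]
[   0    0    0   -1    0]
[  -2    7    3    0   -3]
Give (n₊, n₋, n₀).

Answer: (2, 3, 0)

Derivation:
step 0: pivot -2 → sign −
step 1: pivot -3 → sign −
step 2: pivot 9 → sign +
step 3: pivot -1 → sign −
step 4: pivot 2/9 → sign +
signature = (2, 3, 0)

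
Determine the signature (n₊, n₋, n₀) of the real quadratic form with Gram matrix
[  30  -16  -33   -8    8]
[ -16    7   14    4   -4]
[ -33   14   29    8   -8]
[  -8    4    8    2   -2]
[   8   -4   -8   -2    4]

Answer: (3, 2, 0)

Derivation:
step 0: pivot 30 → sign +
step 1: pivot -23/15 → sign −
step 2: pivot 53/46 → sign +
step 3: pivot -6/53 → sign −
step 4: pivot 2 → sign +
signature = (3, 2, 0)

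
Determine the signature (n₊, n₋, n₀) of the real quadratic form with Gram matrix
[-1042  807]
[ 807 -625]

Answer: (0, 2, 0)

Derivation:
step 0: pivot -1042 → sign −
step 1: pivot -1/1042 → sign −
signature = (0, 2, 0)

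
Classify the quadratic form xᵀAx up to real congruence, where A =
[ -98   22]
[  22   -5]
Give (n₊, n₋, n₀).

step 0: pivot -98 → sign −
step 1: pivot -3/49 → sign −
signature = (0, 2, 0)

Answer: (0, 2, 0)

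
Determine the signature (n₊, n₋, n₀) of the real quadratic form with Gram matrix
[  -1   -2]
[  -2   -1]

step 0: pivot -1 → sign −
step 1: pivot 3 → sign +
signature = (1, 1, 0)

Answer: (1, 1, 0)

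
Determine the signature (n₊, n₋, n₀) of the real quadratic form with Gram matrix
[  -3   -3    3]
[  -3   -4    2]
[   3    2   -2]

Answer: (1, 2, 0)

Derivation:
step 0: pivot -3 → sign −
step 1: pivot -1 → sign −
step 2: pivot 2 → sign +
signature = (1, 2, 0)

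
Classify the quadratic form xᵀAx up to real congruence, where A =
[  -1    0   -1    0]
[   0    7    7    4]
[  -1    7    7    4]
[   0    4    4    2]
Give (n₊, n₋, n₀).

Answer: (2, 2, 0)

Derivation:
step 0: pivot -1 → sign −
step 1: pivot 7 → sign +
step 2: pivot 1 → sign +
step 3: pivot -2/7 → sign −
signature = (2, 2, 0)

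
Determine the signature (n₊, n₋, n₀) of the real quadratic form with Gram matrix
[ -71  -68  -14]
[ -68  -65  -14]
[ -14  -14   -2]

step 0: pivot -71 → sign −
step 1: pivot 9/71 → sign +
step 2: pivot -2 → sign −
signature = (1, 2, 0)

Answer: (1, 2, 0)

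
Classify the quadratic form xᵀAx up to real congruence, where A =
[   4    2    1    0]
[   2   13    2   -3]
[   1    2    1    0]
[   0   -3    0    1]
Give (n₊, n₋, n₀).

Answer: (3, 0, 1)

Derivation:
step 0: pivot 4 → sign +
step 1: pivot 12 → sign +
step 2: pivot 9/16 → sign +
step 3: row/col 3 already zero → sign 0
signature = (3, 0, 1)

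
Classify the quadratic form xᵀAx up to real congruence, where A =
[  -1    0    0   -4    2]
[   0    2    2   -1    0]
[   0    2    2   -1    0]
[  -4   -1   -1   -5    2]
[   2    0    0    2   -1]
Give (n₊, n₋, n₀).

Answer: (2, 2, 1)

Derivation:
step 0: pivot -1 → sign −
step 1: pivot 2 → sign +
step 2: pivot 21/2 → sign +
step 3: pivot -3/7 → sign −
step 4: row/col 4 already zero → sign 0
signature = (2, 2, 1)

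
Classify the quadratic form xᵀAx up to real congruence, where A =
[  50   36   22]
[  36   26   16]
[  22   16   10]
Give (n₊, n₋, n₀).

step 0: pivot 50 → sign +
step 1: pivot 2/25 → sign +
step 2: row/col 2 already zero → sign 0
signature = (2, 0, 1)

Answer: (2, 0, 1)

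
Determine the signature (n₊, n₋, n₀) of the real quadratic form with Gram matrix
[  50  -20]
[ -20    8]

Answer: (1, 0, 1)

Derivation:
step 0: pivot 50 → sign +
step 1: row/col 1 already zero → sign 0
signature = (1, 0, 1)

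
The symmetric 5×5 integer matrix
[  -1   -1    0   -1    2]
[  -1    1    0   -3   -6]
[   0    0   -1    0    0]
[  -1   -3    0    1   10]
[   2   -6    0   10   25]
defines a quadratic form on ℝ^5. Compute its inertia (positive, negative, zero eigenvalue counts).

Answer: (1, 3, 1)

Derivation:
step 0: pivot -1 → sign −
step 1: pivot 2 → sign +
step 2: pivot -1 → sign −
step 3: pivot -3 → sign −
step 4: row/col 4 already zero → sign 0
signature = (1, 3, 1)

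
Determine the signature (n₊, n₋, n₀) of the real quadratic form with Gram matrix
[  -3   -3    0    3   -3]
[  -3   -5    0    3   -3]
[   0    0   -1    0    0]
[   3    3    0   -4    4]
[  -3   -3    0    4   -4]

step 0: pivot -3 → sign −
step 1: pivot -2 → sign −
step 2: pivot -1 → sign −
step 3: pivot -1 → sign −
step 4: row/col 4 already zero → sign 0
signature = (0, 4, 1)

Answer: (0, 4, 1)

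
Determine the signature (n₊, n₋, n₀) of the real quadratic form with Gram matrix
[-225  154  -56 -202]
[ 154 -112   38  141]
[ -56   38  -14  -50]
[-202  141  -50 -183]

step 0: pivot -225 → sign −
step 1: pivot -1484/225 → sign −
step 2: pivot -17/371 → sign −
step 3: pivot -3/34 → sign −
signature = (0, 4, 0)

Answer: (0, 4, 0)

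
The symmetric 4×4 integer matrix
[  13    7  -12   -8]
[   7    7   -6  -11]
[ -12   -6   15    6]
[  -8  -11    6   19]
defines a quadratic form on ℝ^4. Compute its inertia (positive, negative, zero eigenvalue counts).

Answer: (4, 0, 0)

Derivation:
step 0: pivot 13 → sign +
step 1: pivot 42/13 → sign +
step 2: pivot 27/7 → sign +
step 3: pivot 1/6 → sign +
signature = (4, 0, 0)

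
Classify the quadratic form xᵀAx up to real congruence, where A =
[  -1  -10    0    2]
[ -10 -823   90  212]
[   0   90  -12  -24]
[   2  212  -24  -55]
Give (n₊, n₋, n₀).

step 0: pivot -1 → sign −
step 1: pivot -723 → sign −
step 2: pivot -192/241 → sign −
step 3: row/col 3 already zero → sign 0
signature = (0, 3, 1)

Answer: (0, 3, 1)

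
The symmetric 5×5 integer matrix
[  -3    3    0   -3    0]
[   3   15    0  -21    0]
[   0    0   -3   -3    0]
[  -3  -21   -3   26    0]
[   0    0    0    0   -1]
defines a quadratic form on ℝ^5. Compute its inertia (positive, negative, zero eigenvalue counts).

step 0: pivot -3 → sign −
step 1: pivot 18 → sign +
step 2: pivot -3 → sign −
step 3: pivot -1 → sign −
step 4: row/col 4 already zero → sign 0
signature = (1, 3, 1)

Answer: (1, 3, 1)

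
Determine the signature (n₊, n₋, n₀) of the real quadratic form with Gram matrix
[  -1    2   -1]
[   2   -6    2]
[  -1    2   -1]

step 0: pivot -1 → sign −
step 1: pivot -2 → sign −
step 2: row/col 2 already zero → sign 0
signature = (0, 2, 1)

Answer: (0, 2, 1)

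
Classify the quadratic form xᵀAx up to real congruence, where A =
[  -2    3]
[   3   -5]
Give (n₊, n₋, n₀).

Answer: (0, 2, 0)

Derivation:
step 0: pivot -2 → sign −
step 1: pivot -1/2 → sign −
signature = (0, 2, 0)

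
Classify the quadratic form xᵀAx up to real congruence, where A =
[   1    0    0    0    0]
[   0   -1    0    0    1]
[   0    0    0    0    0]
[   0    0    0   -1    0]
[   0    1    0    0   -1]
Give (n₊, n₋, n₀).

Answer: (1, 2, 2)

Derivation:
step 0: pivot 1 → sign +
step 1: pivot -1 → sign −
step 2: pivot -1 → sign −
step 3: row/col 3 already zero → sign 0
step 4: row/col 4 already zero → sign 0
signature = (1, 2, 2)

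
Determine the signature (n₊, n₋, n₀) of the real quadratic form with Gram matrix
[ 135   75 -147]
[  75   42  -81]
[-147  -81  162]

Answer: (3, 0, 0)

Derivation:
step 0: pivot 135 → sign +
step 1: pivot 1/3 → sign +
step 2: pivot 3/5 → sign +
signature = (3, 0, 0)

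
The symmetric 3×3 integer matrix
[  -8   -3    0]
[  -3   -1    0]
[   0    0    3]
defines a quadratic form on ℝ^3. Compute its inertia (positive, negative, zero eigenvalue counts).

step 0: pivot -8 → sign −
step 1: pivot 1/8 → sign +
step 2: pivot 3 → sign +
signature = (2, 1, 0)

Answer: (2, 1, 0)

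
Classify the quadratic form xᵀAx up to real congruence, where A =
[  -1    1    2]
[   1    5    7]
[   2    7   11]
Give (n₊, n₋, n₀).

step 0: pivot -1 → sign −
step 1: pivot 6 → sign +
step 2: pivot 3/2 → sign +
signature = (2, 1, 0)

Answer: (2, 1, 0)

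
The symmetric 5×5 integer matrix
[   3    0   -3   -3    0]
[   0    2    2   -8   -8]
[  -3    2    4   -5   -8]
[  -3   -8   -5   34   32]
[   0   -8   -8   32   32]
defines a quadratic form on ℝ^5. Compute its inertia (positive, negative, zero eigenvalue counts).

Answer: (2, 2, 1)

Derivation:
step 0: pivot 3 → sign +
step 1: pivot 2 → sign +
step 2: pivot -1 → sign −
step 3: pivot -1 → sign −
step 4: row/col 4 already zero → sign 0
signature = (2, 2, 1)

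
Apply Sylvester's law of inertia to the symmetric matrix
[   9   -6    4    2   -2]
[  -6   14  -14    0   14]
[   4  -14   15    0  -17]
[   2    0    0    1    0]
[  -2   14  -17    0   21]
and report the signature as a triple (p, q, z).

Answer: (4, 1, 0)

Derivation:
step 0: pivot 9 → sign +
step 1: pivot 10 → sign +
step 2: pivot 17/45 → sign +
step 3: pivot -11/17 → sign −
step 4: pivot 6/11 → sign +
signature = (4, 1, 0)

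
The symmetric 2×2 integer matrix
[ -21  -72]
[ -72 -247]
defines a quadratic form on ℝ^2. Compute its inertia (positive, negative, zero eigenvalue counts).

step 0: pivot -21 → sign −
step 1: pivot -1/7 → sign −
signature = (0, 2, 0)

Answer: (0, 2, 0)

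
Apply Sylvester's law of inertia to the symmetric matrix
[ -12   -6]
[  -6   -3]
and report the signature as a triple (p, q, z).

step 0: pivot -12 → sign −
step 1: row/col 1 already zero → sign 0
signature = (0, 1, 1)

Answer: (0, 1, 1)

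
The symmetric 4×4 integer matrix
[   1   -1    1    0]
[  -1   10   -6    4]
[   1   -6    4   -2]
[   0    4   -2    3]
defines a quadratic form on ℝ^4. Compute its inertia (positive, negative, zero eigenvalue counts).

Answer: (4, 0, 0)

Derivation:
step 0: pivot 1 → sign +
step 1: pivot 9 → sign +
step 2: pivot 2/9 → sign +
step 3: pivot 1 → sign +
signature = (4, 0, 0)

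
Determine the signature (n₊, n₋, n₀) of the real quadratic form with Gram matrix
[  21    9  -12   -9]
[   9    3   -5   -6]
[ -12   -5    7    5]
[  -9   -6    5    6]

step 0: pivot 21 → sign +
step 1: pivot -6/7 → sign −
step 2: pivot 1/6 → sign +
step 3: pivot 6 → sign +
signature = (3, 1, 0)

Answer: (3, 1, 0)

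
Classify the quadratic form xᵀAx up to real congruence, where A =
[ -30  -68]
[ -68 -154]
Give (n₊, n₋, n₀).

Answer: (1, 1, 0)

Derivation:
step 0: pivot -30 → sign −
step 1: pivot 2/15 → sign +
signature = (1, 1, 0)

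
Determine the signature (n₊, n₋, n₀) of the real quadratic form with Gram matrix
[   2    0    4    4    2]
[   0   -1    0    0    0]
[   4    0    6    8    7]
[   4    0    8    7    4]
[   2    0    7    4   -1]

step 0: pivot 2 → sign +
step 1: pivot -1 → sign −
step 2: pivot -2 → sign −
step 3: pivot -1 → sign −
step 4: pivot 3/2 → sign +
signature = (2, 3, 0)

Answer: (2, 3, 0)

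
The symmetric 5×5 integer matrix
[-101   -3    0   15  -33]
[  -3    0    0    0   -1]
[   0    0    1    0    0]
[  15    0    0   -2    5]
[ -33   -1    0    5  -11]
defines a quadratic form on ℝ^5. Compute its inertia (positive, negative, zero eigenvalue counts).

step 0: pivot -101 → sign −
step 1: pivot 9/101 → sign +
step 2: pivot 1 → sign +
step 3: pivot -2 → sign −
step 4: pivot -2/9 → sign −
signature = (2, 3, 0)

Answer: (2, 3, 0)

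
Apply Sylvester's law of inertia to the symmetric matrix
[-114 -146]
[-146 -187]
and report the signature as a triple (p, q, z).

step 0: pivot -114 → sign −
step 1: pivot -1/57 → sign −
signature = (0, 2, 0)

Answer: (0, 2, 0)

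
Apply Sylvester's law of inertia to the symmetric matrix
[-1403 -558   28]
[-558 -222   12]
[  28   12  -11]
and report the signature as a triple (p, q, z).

step 0: pivot -1403 → sign −
step 1: pivot -102/1403 → sign −
step 2: pivot -3/17 → sign −
signature = (0, 3, 0)

Answer: (0, 3, 0)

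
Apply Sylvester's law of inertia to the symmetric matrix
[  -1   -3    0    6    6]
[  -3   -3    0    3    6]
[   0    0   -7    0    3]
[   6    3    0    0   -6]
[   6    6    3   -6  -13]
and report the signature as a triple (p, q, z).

Answer: (2, 3, 0)

Derivation:
step 0: pivot -1 → sign −
step 1: pivot 6 → sign +
step 2: pivot -7 → sign −
step 3: pivot -3/2 → sign −
step 4: pivot 2/7 → sign +
signature = (2, 3, 0)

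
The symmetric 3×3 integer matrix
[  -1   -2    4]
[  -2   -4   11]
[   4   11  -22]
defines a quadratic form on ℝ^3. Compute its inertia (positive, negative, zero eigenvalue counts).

Answer: (1, 2, 0)

Derivation:
step 0: pivot -1 → sign −
step 1: pivot -6 → sign −
step 2: pivot 3/2 → sign +
signature = (1, 2, 0)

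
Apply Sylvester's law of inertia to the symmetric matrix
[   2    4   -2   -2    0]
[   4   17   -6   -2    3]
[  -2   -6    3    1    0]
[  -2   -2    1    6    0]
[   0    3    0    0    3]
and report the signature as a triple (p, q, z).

step 0: pivot 2 → sign +
step 1: pivot 9 → sign +
step 2: pivot 5/9 → sign +
step 3: pivot 3 → sign +
step 4: pivot 6/5 → sign +
signature = (5, 0, 0)

Answer: (5, 0, 0)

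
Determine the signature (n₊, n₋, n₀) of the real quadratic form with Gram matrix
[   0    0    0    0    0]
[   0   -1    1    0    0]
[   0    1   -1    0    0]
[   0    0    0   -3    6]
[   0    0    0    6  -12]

Answer: (0, 2, 3)

Derivation:
step 0: pivot -1 → sign −
step 1: pivot -3 → sign −
step 2: row/col 2 already zero → sign 0
step 3: row/col 3 already zero → sign 0
step 4: row/col 4 already zero → sign 0
signature = (0, 2, 3)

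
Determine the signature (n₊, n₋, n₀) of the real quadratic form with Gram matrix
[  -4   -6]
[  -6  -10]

Answer: (0, 2, 0)

Derivation:
step 0: pivot -4 → sign −
step 1: pivot -1 → sign −
signature = (0, 2, 0)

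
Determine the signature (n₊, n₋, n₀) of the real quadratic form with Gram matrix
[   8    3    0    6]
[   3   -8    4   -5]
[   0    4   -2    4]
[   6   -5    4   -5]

Answer: (1, 3, 0)

Derivation:
step 0: pivot 8 → sign +
step 1: pivot -73/8 → sign −
step 2: pivot -18/73 → sign −
step 3: pivot -1 → sign −
signature = (1, 3, 0)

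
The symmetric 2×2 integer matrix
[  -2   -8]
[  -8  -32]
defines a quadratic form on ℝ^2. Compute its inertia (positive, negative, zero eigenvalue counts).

Answer: (0, 1, 1)

Derivation:
step 0: pivot -2 → sign −
step 1: row/col 1 already zero → sign 0
signature = (0, 1, 1)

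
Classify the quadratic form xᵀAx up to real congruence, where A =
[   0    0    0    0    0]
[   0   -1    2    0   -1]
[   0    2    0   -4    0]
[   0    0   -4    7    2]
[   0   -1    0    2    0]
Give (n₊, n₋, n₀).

Answer: (2, 1, 2)

Derivation:
step 0: pivot -1 → sign −
step 1: pivot 4 → sign +
step 2: pivot 3 → sign +
step 3: row/col 3 already zero → sign 0
step 4: row/col 4 already zero → sign 0
signature = (2, 1, 2)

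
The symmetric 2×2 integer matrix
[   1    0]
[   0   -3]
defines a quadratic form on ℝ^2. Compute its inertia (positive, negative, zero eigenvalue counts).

Answer: (1, 1, 0)

Derivation:
step 0: pivot 1 → sign +
step 1: pivot -3 → sign −
signature = (1, 1, 0)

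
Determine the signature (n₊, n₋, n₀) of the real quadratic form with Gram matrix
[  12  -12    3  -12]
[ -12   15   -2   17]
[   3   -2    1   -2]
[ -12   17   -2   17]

step 0: pivot 12 → sign +
step 1: pivot 3 → sign +
step 2: pivot -1/12 → sign −
step 3: pivot 2 → sign +
signature = (3, 1, 0)

Answer: (3, 1, 0)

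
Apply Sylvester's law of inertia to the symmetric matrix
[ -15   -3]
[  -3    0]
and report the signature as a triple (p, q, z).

step 0: pivot -15 → sign −
step 1: pivot 3/5 → sign +
signature = (1, 1, 0)

Answer: (1, 1, 0)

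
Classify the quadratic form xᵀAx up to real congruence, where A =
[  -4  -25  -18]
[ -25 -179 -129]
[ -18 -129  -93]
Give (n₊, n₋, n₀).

step 0: pivot -4 → sign −
step 1: pivot -91/4 → sign −
step 2: pivot -3/91 → sign −
signature = (0, 3, 0)

Answer: (0, 3, 0)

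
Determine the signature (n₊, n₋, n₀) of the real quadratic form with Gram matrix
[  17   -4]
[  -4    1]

Answer: (2, 0, 0)

Derivation:
step 0: pivot 17 → sign +
step 1: pivot 1/17 → sign +
signature = (2, 0, 0)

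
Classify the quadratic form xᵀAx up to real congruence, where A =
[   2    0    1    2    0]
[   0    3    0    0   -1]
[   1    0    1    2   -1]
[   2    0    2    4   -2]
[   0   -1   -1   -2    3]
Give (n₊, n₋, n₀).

Answer: (4, 0, 1)

Derivation:
step 0: pivot 2 → sign +
step 1: pivot 3 → sign +
step 2: pivot 1/2 → sign +
step 3: pivot 2/3 → sign +
step 4: row/col 4 already zero → sign 0
signature = (4, 0, 1)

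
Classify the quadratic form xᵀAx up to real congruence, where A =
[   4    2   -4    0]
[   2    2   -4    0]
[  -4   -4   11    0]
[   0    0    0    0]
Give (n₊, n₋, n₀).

Answer: (3, 0, 1)

Derivation:
step 0: pivot 4 → sign +
step 1: pivot 1 → sign +
step 2: pivot 3 → sign +
step 3: row/col 3 already zero → sign 0
signature = (3, 0, 1)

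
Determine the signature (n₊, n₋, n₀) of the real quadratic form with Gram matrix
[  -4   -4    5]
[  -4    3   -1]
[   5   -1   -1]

step 0: pivot -4 → sign −
step 1: pivot 7 → sign +
step 2: pivot 3/28 → sign +
signature = (2, 1, 0)

Answer: (2, 1, 0)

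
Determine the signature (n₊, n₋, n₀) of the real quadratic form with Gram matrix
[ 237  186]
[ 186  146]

step 0: pivot 237 → sign +
step 1: pivot 2/79 → sign +
signature = (2, 0, 0)

Answer: (2, 0, 0)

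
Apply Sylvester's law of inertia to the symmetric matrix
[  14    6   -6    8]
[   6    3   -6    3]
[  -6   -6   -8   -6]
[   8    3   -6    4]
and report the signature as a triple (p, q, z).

Answer: (2, 2, 0)

Derivation:
step 0: pivot 14 → sign +
step 1: pivot 3/7 → sign +
step 2: pivot -38 → sign −
step 3: pivot -1/19 → sign −
signature = (2, 2, 0)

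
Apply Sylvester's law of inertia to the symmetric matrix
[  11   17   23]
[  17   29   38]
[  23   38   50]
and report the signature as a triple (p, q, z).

step 0: pivot 11 → sign +
step 1: pivot 30/11 → sign +
step 2: pivot -3/10 → sign −
signature = (2, 1, 0)

Answer: (2, 1, 0)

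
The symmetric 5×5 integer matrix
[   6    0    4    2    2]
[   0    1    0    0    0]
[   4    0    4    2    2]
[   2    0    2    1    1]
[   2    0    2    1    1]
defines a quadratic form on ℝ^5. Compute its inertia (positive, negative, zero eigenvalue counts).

Answer: (3, 0, 2)

Derivation:
step 0: pivot 6 → sign +
step 1: pivot 1 → sign +
step 2: pivot 4/3 → sign +
step 3: row/col 3 already zero → sign 0
step 4: row/col 4 already zero → sign 0
signature = (3, 0, 2)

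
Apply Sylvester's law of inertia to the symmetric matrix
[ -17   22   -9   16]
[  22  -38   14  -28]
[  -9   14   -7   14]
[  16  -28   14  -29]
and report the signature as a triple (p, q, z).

step 0: pivot -17 → sign −
step 1: pivot -162/17 → sign −
step 2: pivot -134/81 → sign −
step 3: pivot 3/67 → sign +
signature = (1, 3, 0)

Answer: (1, 3, 0)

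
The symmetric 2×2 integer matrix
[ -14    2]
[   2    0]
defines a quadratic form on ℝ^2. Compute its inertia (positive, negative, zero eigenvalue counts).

step 0: pivot -14 → sign −
step 1: pivot 2/7 → sign +
signature = (1, 1, 0)

Answer: (1, 1, 0)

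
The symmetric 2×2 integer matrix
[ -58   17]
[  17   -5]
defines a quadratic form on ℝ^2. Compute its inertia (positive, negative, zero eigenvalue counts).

step 0: pivot -58 → sign −
step 1: pivot -1/58 → sign −
signature = (0, 2, 0)

Answer: (0, 2, 0)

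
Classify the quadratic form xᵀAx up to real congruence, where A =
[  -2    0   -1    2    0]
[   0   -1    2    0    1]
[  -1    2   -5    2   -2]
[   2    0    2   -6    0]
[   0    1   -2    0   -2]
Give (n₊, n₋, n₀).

step 0: pivot -2 → sign −
step 1: pivot -1 → sign −
step 2: pivot -1/2 → sign −
step 3: pivot -2 → sign −
step 4: pivot -1 → sign −
signature = (0, 5, 0)

Answer: (0, 5, 0)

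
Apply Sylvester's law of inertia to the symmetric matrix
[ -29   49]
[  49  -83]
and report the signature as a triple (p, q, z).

Answer: (0, 2, 0)

Derivation:
step 0: pivot -29 → sign −
step 1: pivot -6/29 → sign −
signature = (0, 2, 0)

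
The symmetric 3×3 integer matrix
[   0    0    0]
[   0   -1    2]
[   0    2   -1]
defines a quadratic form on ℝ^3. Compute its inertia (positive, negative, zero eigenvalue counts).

step 0: pivot -1 → sign −
step 1: pivot 3 → sign +
step 2: row/col 2 already zero → sign 0
signature = (1, 1, 1)

Answer: (1, 1, 1)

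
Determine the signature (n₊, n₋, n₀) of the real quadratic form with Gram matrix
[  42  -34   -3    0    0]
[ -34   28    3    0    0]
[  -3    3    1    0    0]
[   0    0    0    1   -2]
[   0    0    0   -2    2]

step 0: pivot 42 → sign +
step 1: pivot 10/21 → sign +
step 2: pivot 1/10 → sign +
step 3: pivot 1 → sign +
step 4: pivot -2 → sign −
signature = (4, 1, 0)

Answer: (4, 1, 0)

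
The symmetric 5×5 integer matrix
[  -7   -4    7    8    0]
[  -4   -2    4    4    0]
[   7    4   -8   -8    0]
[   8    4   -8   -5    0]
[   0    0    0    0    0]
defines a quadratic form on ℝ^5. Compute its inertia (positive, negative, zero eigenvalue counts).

Answer: (2, 2, 1)

Derivation:
step 0: pivot -7 → sign −
step 1: pivot 2/7 → sign +
step 2: pivot -1 → sign −
step 3: pivot 3 → sign +
step 4: row/col 4 already zero → sign 0
signature = (2, 2, 1)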